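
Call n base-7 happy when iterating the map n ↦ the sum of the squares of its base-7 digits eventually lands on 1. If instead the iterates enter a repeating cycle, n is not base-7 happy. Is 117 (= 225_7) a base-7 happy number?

not base-7 happy

117 = (2,2,5)_7 → 2² + 2² + 5² = 4 + 4 + 25 = 33
33 = (4,5)_7 → 4² + 5² = 16 + 25 = 41
41 = (5,6)_7 → 5² + 6² = 25 + 36 = 61
61 = (1,1,5)_7 → 1² + 1² + 5² = 1 + 1 + 25 = 27
27 = (3,6)_7 → 3² + 6² = 9 + 36 = 45
45 = (6,3)_7 → 6² + 3² = 36 + 9 = 45  — 45 already seen; the sequence cycles without reaching 1.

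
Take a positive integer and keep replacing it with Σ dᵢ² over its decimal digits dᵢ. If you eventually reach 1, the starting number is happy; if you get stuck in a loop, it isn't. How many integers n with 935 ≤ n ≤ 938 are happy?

1

935: 935 → 115 → 27 → 53 → 34 → 25 → 29 → 85 → 89 → 145 → 42 → 20 → 4 → 16 → 37 → 58 → 89  (repeats 89)
936: 936 → 126 → 41 → 17 → 50 → 25 → 29 → 85 → 89 → 145 → 42 → 20 → 4 → 16 → 37 → 58 → 89  (repeats 89)
937: 937 → 139 → 91 → 82 → 68 → 100 → 1  (reaches 1)
938: 938 → 154 → 42 → 20 → 4 → 16 → 37 → 58 → 89 → 145 → 42  (repeats 42)
happy: 937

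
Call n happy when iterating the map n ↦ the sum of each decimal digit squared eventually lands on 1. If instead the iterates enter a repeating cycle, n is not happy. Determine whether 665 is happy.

665 → 6² + 6² + 5² = 36 + 36 + 25 = 97
97 → 9² + 7² = 81 + 49 = 130
130 → 1² + 3² + 0² = 1 + 9 + 0 = 10
10 → 1² + 0² = 1 + 0 = 1  — reached 1.

happy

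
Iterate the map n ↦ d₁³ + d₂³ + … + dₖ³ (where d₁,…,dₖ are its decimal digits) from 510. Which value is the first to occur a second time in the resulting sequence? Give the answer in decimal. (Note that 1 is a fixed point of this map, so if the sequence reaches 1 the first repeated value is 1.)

153

510 → 5³ + 1³ + 0³ = 125 + 1 + 0 = 126
126 → 1³ + 2³ + 6³ = 1 + 8 + 216 = 225
225 → 2³ + 2³ + 5³ = 8 + 8 + 125 = 141
141 → 1³ + 4³ + 1³ = 1 + 64 + 1 = 66
66 → 6³ + 6³ = 216 + 216 = 432
432 → 4³ + 3³ + 2³ = 64 + 27 + 8 = 99
99 → 9³ + 9³ = 729 + 729 = 1458
1458 → 1³ + 4³ + 5³ + 8³ = 1 + 64 + 125 + 512 = 702
702 → 7³ + 0³ + 2³ = 343 + 0 + 8 = 351
351 → 3³ + 5³ + 1³ = 27 + 125 + 1 = 153
153 → 1³ + 5³ + 3³ = 1 + 125 + 27 = 153  — 153 already appeared earlier.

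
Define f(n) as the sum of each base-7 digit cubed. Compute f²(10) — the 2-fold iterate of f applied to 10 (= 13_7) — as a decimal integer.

10 = (1,3)_7 → 1³ + 3³ = 1 + 27 = 28
28 = (4,0)_7 → 4³ + 0³ = 64 + 0 = 64

64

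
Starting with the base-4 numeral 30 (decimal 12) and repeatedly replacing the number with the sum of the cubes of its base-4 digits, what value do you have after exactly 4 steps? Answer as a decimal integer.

12 = (3,0)_4 → 3³ + 0³ = 27
27 = (1,2,3)_4 → 1³ + 2³ + 3³ = 36
36 = (2,1,0)_4 → 2³ + 1³ + 0³ = 9
9 = (2,1)_4 → 2³ + 1³ = 9

9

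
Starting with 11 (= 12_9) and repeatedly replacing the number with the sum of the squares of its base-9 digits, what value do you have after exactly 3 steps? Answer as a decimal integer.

53

11 = (1,2)_9 → 1² + 2² = 5
5 = (5)_9 → 5² = 25
25 = (2,7)_9 → 2² + 7² = 53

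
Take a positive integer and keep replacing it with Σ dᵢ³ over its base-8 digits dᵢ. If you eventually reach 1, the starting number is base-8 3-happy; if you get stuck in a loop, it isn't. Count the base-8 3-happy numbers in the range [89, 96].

89: 89 → 29 → 152 → 35 → 91 → 55 → 559 → 469 → 476 → 434 → 440 → 559  (repeats 559)
90: 90 → 36 → 128 → 8 → 1  (reaches 1)
91: 91 → 55 → 559 → 469 → 476 → 434 → 440 → 559  (repeats 559)
92: 92 → 92  (repeats 92)
93: 93 → 153 → 36 → 128 → 8 → 1  (reaches 1)
94: 94 → 244 → 307 → 307  (repeats 307)
95: 95 → 371 → 368 → 341 → 258 → 72 → 2 → 8 → 1  (reaches 1)
96: 96 → 65 → 2 → 8 → 1  (reaches 1)
base-8 3-happy: 90, 93, 95, 96

4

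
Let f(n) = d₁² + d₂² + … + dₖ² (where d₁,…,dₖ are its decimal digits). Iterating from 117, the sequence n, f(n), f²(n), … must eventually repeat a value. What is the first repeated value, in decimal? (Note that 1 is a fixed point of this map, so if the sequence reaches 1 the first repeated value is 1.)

16

117 → 1² + 1² + 7² = 1 + 1 + 49 = 51
51 → 5² + 1² = 25 + 1 = 26
26 → 2² + 6² = 4 + 36 = 40
40 → 4² + 0² = 16 + 0 = 16
16 → 1² + 6² = 1 + 36 = 37
37 → 3² + 7² = 9 + 49 = 58
58 → 5² + 8² = 25 + 64 = 89
89 → 8² + 9² = 64 + 81 = 145
145 → 1² + 4² + 5² = 1 + 16 + 25 = 42
42 → 4² + 2² = 16 + 4 = 20
20 → 2² + 0² = 4 + 0 = 4
4 → 4² = 16  — 16 already appeared earlier.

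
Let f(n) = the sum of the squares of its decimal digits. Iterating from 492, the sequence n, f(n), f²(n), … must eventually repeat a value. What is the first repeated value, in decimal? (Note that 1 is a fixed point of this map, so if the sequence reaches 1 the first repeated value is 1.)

4

492 → 4² + 9² + 2² = 101
101 → 1² + 0² + 1² = 2
2 → 2² = 4
4 → 4² = 16
16 → 1² + 6² = 37
37 → 3² + 7² = 58
58 → 5² + 8² = 89
89 → 8² + 9² = 145
145 → 1² + 4² + 5² = 42
42 → 4² + 2² = 20
20 → 2² + 0² = 4  — 4 already appeared earlier.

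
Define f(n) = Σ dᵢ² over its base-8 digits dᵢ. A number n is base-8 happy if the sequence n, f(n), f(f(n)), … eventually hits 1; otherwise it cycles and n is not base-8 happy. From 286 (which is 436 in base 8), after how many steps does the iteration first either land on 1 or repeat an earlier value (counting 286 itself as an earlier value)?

286 = (4,3,6)_8 → 4² + 3² + 6² = 16 + 9 + 36 = 61
61 = (7,5)_8 → 7² + 5² = 49 + 25 = 74
74 = (1,1,2)_8 → 1² + 1² + 2² = 1 + 1 + 4 = 6
6 = (6)_8 → 6² = 36
36 = (4,4)_8 → 4² + 4² = 16 + 16 = 32
32 = (4,0)_8 → 4² + 0² = 16 + 0 = 16
16 = (2,0)_8 → 2² + 0² = 4 + 0 = 4
4 = (4)_8 → 4² = 16  — 16 repeats.
That took 8 steps.

8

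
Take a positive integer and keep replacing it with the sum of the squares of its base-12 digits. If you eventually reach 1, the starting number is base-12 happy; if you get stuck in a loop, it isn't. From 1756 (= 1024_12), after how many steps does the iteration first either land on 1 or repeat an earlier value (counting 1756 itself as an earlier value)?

1756 = (1,0,2,4)_12 → 1² + 0² + 2² + 4² = 21
21 = (1,9)_12 → 1² + 9² = 82
82 = (6,10)_12 → 6² + 10² = 136
136 = (11,4)_12 → 11² + 4² = 137
137 = (11,5)_12 → 11² + 5² = 146
146 = (1,0,2)_12 → 1² + 0² + 2² = 5
5 = (5)_12 → 5² = 25
25 = (2,1)_12 → 2² + 1² = 5  — 5 repeats.
That took 8 steps.

8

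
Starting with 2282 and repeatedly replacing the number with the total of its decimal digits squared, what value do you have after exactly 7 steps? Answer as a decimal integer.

4

2282 → 2² + 2² + 8² + 2² = 4 + 4 + 64 + 4 = 76
76 → 7² + 6² = 49 + 36 = 85
85 → 8² + 5² = 64 + 25 = 89
89 → 8² + 9² = 64 + 81 = 145
145 → 1² + 4² + 5² = 1 + 16 + 25 = 42
42 → 4² + 2² = 16 + 4 = 20
20 → 2² + 0² = 4 + 0 = 4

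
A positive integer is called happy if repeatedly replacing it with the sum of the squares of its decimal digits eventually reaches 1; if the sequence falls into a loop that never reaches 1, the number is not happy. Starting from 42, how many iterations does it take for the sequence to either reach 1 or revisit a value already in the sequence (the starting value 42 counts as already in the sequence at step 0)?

42 → 4² + 2² = 20
20 → 2² + 0² = 4
4 → 4² = 16
16 → 1² + 6² = 37
37 → 3² + 7² = 58
58 → 5² + 8² = 89
89 → 8² + 9² = 145
145 → 1² + 4² + 5² = 42  — 42 repeats.
That took 8 steps.

8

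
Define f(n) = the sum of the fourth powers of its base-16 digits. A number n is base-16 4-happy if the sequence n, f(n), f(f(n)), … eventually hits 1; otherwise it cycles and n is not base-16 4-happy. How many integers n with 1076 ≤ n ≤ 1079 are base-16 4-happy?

2

1076: 1076 → 593 → 642 → 4128 → 17 → 2 → 16 → 1  — base-16 4-happy
1077: 1077 → 962 → 20833 → 1923 → 6578 → 21219 → 39138 → 49089 → 86003 → 101588 → 53650 → 35139 → 10994 → 60657 → 109778 → 59314 → 55474 → 47314 → 47314  — not base-16 4-happy
1078: 1078 → 1633 → 2593 → 10017 → 2434 → 10673 → 21219 → 39138 → 49089 → 86003 → 101588 → 53650 → 35139 → 10994 → 60657 → 109778 → 59314 → 55474 → 47314 → 47314  — not base-16 4-happy
1079: 1079 → 2738 → 24657 → 1922 → 6513 → 8964 → 353 → 1298 → 642 → 4128 → 17 → 2 → 16 → 1  — base-16 4-happy
base-16 4-happy: 1076, 1079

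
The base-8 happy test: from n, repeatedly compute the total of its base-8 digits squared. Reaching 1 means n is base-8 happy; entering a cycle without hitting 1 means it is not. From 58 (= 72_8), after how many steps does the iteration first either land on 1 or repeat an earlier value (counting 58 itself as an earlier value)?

58 = (7,2)_8 → 7² + 2² = 53
53 = (6,5)_8 → 6² + 5² = 61
61 = (7,5)_8 → 7² + 5² = 74
74 = (1,1,2)_8 → 1² + 1² + 2² = 6
6 = (6)_8 → 6² = 36
36 = (4,4)_8 → 4² + 4² = 32
32 = (4,0)_8 → 4² + 0² = 16
16 = (2,0)_8 → 2² + 0² = 4
4 = (4)_8 → 4² = 16  — 16 repeats.
That took 9 steps.

9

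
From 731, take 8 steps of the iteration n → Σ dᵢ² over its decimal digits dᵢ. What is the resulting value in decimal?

731 → 59
59 → 106
106 → 37
37 → 58
58 → 89
89 → 145
145 → 42
42 → 20

20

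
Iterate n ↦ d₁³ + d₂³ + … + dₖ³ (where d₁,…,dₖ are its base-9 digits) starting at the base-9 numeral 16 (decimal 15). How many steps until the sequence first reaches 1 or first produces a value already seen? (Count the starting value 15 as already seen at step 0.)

15 = (1,6)_9 → 1³ + 6³ = 217
217 = (2,6,1)_9 → 2³ + 6³ + 1³ = 225
225 = (2,7,0)_9 → 2³ + 7³ + 0³ = 351
351 = (4,3,0)_9 → 4³ + 3³ + 0³ = 91
91 = (1,1,1)_9 → 1³ + 1³ + 1³ = 3
3 = (3)_9 → 3³ = 27
27 = (3,0)_9 → 3³ + 0³ = 27  — 27 repeats.
That took 7 steps.

7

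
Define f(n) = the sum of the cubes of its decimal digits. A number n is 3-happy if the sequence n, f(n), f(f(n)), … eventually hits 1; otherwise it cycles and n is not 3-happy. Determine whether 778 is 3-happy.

778 → 1198
1198 → 1243
1243 → 100
100 → 1  — reached 1.

3-happy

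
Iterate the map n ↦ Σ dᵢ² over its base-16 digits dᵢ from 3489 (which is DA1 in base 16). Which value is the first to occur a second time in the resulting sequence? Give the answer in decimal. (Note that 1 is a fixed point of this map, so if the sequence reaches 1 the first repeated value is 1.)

169

3489 = (13,10,1)_16 → 13² + 10² + 1² = 169 + 100 + 1 = 270
270 = (1,0,14)_16 → 1² + 0² + 14² = 1 + 0 + 196 = 197
197 = (12,5)_16 → 12² + 5² = 144 + 25 = 169
169 = (10,9)_16 → 10² + 9² = 100 + 81 = 181
181 = (11,5)_16 → 11² + 5² = 121 + 25 = 146
146 = (9,2)_16 → 9² + 2² = 81 + 4 = 85
85 = (5,5)_16 → 5² + 5² = 25 + 25 = 50
50 = (3,2)_16 → 3² + 2² = 9 + 4 = 13
13 = (13)_16 → 13² = 169  — 169 already appeared earlier.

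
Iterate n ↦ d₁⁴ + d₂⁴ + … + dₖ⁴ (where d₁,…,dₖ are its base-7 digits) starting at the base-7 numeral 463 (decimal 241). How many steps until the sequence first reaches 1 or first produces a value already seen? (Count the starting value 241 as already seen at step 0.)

14

241 = (4,6,3)_7 → 4⁴ + 6⁴ + 3⁴ = 256 + 1296 + 81 = 1633
1633 = (4,5,2,2)_7 → 4⁴ + 5⁴ + 2⁴ + 2⁴ = 256 + 625 + 16 + 16 = 913
913 = (2,4,4,3)_7 → 2⁴ + 4⁴ + 4⁴ + 3⁴ = 16 + 256 + 256 + 81 = 609
609 = (1,5,3,0)_7 → 1⁴ + 5⁴ + 3⁴ + 0⁴ = 1 + 625 + 81 + 0 = 707
707 = (2,0,3,0)_7 → 2⁴ + 0⁴ + 3⁴ + 0⁴ = 16 + 0 + 81 + 0 = 97
97 = (1,6,6)_7 → 1⁴ + 6⁴ + 6⁴ = 1 + 1296 + 1296 = 2593
2593 = (1,0,3,6,3)_7 → 1⁴ + 0⁴ + 3⁴ + 6⁴ + 3⁴ = 1 + 0 + 81 + 1296 + 81 = 1459
1459 = (4,1,5,3)_7 → 4⁴ + 1⁴ + 5⁴ + 3⁴ = 256 + 1 + 625 + 81 = 963
963 = (2,5,4,4)_7 → 2⁴ + 5⁴ + 4⁴ + 4⁴ = 16 + 625 + 256 + 256 = 1153
1153 = (3,2,3,5)_7 → 3⁴ + 2⁴ + 3⁴ + 5⁴ = 81 + 16 + 81 + 625 = 803
803 = (2,2,2,5)_7 → 2⁴ + 2⁴ + 2⁴ + 5⁴ = 16 + 16 + 16 + 625 = 673
673 = (1,6,5,1)_7 → 1⁴ + 6⁴ + 5⁴ + 1⁴ = 1 + 1296 + 625 + 1 = 1923
1923 = (5,4,1,5)_7 → 5⁴ + 4⁴ + 1⁴ + 5⁴ = 625 + 256 + 1 + 625 = 1507
1507 = (4,2,5,2)_7 → 4⁴ + 2⁴ + 5⁴ + 2⁴ = 256 + 16 + 625 + 16 = 913  — 913 repeats.
That took 14 steps.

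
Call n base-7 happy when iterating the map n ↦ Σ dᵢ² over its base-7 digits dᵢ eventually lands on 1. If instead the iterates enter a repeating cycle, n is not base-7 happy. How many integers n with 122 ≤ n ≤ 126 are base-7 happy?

1

122: 122 → 22 → 10 → 10  — not base-7 happy
123: 123 → 29 → 17 → 13 → 37 → 29  — not base-7 happy
124: 124 → 38 → 34 → 52 → 10 → 10  — not base-7 happy
125: 125 → 49 → 1  — base-7 happy
126: 126 → 20 → 40 → 50 → 2 → 4 → 16 → 8 → 2  — not base-7 happy
base-7 happy: 125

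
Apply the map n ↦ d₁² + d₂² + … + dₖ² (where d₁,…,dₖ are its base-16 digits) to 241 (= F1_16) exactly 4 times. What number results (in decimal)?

241 = (15,1)_16 → 15² + 1² = 225 + 1 = 226
226 = (14,2)_16 → 14² + 2² = 196 + 4 = 200
200 = (12,8)_16 → 12² + 8² = 144 + 64 = 208
208 = (13,0)_16 → 13² + 0² = 169 + 0 = 169

169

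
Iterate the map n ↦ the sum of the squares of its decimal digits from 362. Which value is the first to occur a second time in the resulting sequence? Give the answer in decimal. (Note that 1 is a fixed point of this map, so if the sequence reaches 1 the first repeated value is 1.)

1

362 → 3² + 6² + 2² = 49
49 → 4² + 9² = 97
97 → 9² + 7² = 130
130 → 1² + 3² + 0² = 10
10 → 1² + 0² = 1  — reached the fixed point 1.
1 → 1, so 1 is the first repeated value.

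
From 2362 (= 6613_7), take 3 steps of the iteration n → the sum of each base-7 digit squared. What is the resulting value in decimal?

36

2362 = (6,6,1,3)_7 → 6² + 6² + 1² + 3² = 82
82 = (1,4,5)_7 → 1² + 4² + 5² = 42
42 = (6,0)_7 → 6² + 0² = 36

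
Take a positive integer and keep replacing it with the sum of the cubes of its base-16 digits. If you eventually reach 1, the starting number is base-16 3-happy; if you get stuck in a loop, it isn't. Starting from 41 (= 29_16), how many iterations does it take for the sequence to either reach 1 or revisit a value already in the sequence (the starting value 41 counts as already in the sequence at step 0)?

4

41 = (2,9)_16 → 2³ + 9³ = 8 + 729 = 737
737 = (2,14,1)_16 → 2³ + 14³ + 1³ = 8 + 2744 + 1 = 2753
2753 = (10,12,1)_16 → 10³ + 12³ + 1³ = 1000 + 1728 + 1 = 2729
2729 = (10,10,9)_16 → 10³ + 10³ + 9³ = 1000 + 1000 + 729 = 2729  — 2729 repeats.
That took 4 steps.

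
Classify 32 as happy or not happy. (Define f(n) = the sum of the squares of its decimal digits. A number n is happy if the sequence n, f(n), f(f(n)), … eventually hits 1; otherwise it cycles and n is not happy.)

happy

32 → 3² + 2² = 9 + 4 = 13
13 → 1² + 3² = 1 + 9 = 10
10 → 1² + 0² = 1 + 0 = 1  — reached 1.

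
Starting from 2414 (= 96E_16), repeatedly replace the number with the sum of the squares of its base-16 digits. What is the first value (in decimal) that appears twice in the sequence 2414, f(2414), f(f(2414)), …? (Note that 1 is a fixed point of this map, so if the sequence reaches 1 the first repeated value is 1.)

2414 = (9,6,14)_16 → 9² + 6² + 14² = 81 + 36 + 196 = 313
313 = (1,3,9)_16 → 1² + 3² + 9² = 1 + 9 + 81 = 91
91 = (5,11)_16 → 5² + 11² = 25 + 121 = 146
146 = (9,2)_16 → 9² + 2² = 81 + 4 = 85
85 = (5,5)_16 → 5² + 5² = 25 + 25 = 50
50 = (3,2)_16 → 3² + 2² = 9 + 4 = 13
13 = (13)_16 → 13² = 169
169 = (10,9)_16 → 10² + 9² = 100 + 81 = 181
181 = (11,5)_16 → 11² + 5² = 121 + 25 = 146  — 146 already appeared earlier.

146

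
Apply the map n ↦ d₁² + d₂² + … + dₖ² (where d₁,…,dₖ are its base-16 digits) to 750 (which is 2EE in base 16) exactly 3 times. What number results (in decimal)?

170

750 = (2,14,14)_16 → 2² + 14² + 14² = 396
396 = (1,8,12)_16 → 1² + 8² + 12² = 209
209 = (13,1)_16 → 13² + 1² = 170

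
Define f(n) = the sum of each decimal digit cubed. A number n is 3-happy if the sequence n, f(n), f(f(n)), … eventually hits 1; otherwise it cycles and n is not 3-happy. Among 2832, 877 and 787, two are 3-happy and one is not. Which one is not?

2832: 2832 → 555 → 375 → 495 → 918 → 1242 → 81 → 513 → 153 → 153  — repeats 153 (not 3-happy)
877: 877 → 1198 → 1243 → 100 → 1  — reaches 1 (3-happy)
787: 787 → 1198 → 1243 → 100 → 1  — reaches 1 (3-happy)

2832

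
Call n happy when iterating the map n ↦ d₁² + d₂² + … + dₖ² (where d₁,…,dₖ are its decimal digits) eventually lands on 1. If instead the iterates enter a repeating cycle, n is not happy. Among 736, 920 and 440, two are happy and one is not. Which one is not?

736: 736 → 94 → 97 → 130 → 10 → 1  — reaches 1 (happy)
920: 920 → 85 → 89 → 145 → 42 → 20 → 4 → 16 → 37 → 58 → 89  — repeats 89 (not happy)
440: 440 → 32 → 13 → 10 → 1  — reaches 1 (happy)

920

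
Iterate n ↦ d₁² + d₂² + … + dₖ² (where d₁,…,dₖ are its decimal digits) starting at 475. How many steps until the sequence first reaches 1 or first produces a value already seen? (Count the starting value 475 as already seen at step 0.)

475 → 4² + 7² + 5² = 90
90 → 9² + 0² = 81
81 → 8² + 1² = 65
65 → 6² + 5² = 61
61 → 6² + 1² = 37
37 → 3² + 7² = 58
58 → 5² + 8² = 89
89 → 8² + 9² = 145
145 → 1² + 4² + 5² = 42
42 → 4² + 2² = 20
20 → 2² + 0² = 4
4 → 4² = 16
16 → 1² + 6² = 37  — 37 repeats.
That took 13 steps.

13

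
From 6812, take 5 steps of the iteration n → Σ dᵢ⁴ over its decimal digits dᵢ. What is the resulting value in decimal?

6812 → 6⁴ + 8⁴ + 1⁴ + 2⁴ = 5409
5409 → 5⁴ + 4⁴ + 0⁴ + 9⁴ = 7442
7442 → 7⁴ + 4⁴ + 4⁴ + 2⁴ = 2929
2929 → 2⁴ + 9⁴ + 2⁴ + 9⁴ = 13154
13154 → 1⁴ + 3⁴ + 1⁴ + 5⁴ + 4⁴ = 964

964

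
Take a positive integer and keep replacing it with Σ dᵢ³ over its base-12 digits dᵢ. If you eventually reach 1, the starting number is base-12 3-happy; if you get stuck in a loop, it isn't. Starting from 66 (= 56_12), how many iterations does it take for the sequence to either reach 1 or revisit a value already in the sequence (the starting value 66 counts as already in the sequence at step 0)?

66 = (5,6)_12 → 5³ + 6³ = 125 + 216 = 341
341 = (2,4,5)_12 → 2³ + 4³ + 5³ = 8 + 64 + 125 = 197
197 = (1,4,5)_12 → 1³ + 4³ + 5³ = 1 + 64 + 125 = 190
190 = (1,3,10)_12 → 1³ + 3³ + 10³ = 1 + 27 + 1000 = 1028
1028 = (7,1,8)_12 → 7³ + 1³ + 8³ = 343 + 1 + 512 = 856
856 = (5,11,4)_12 → 5³ + 11³ + 4³ = 125 + 1331 + 64 = 1520
1520 = (10,6,8)_12 → 10³ + 6³ + 8³ = 1000 + 216 + 512 = 1728
1728 = (1,0,0,0)_12 → 1³ + 0³ + 0³ + 0³ = 1 + 0 + 0 + 0 = 1  — reached 1.
That took 8 steps.

8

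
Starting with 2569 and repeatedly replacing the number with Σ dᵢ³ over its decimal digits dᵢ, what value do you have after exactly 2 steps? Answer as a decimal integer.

2569 → 2³ + 5³ + 6³ + 9³ = 8 + 125 + 216 + 729 = 1078
1078 → 1³ + 0³ + 7³ + 8³ = 1 + 0 + 343 + 512 = 856

856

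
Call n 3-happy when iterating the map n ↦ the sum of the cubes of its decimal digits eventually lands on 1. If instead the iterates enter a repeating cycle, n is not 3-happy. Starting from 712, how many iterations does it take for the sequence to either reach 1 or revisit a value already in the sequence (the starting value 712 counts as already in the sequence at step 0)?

4

712 → 7³ + 1³ + 2³ = 343 + 1 + 8 = 352
352 → 3³ + 5³ + 2³ = 27 + 125 + 8 = 160
160 → 1³ + 6³ + 0³ = 1 + 216 + 0 = 217
217 → 2³ + 1³ + 7³ = 8 + 1 + 343 = 352  — 352 repeats.
That took 4 steps.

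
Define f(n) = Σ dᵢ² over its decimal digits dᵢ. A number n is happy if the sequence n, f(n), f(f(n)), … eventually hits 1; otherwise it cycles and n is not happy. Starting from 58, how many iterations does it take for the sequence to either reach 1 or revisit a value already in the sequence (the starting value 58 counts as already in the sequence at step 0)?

58 → 5² + 8² = 89
89 → 8² + 9² = 145
145 → 1² + 4² + 5² = 42
42 → 4² + 2² = 20
20 → 2² + 0² = 4
4 → 4² = 16
16 → 1² + 6² = 37
37 → 3² + 7² = 58  — 58 repeats.
That took 8 steps.

8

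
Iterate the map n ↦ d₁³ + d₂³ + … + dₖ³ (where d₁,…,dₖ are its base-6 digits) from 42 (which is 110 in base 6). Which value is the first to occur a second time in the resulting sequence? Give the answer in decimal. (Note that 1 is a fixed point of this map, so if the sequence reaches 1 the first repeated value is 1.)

9

42 = (1,1,0)_6 → 2
2 = (2)_6 → 8
8 = (1,2)_6 → 9
9 = (1,3)_6 → 28
28 = (4,4)_6 → 128
128 = (3,3,2)_6 → 62
62 = (1,4,2)_6 → 73
73 = (2,0,1)_6 → 9  — 9 already appeared earlier.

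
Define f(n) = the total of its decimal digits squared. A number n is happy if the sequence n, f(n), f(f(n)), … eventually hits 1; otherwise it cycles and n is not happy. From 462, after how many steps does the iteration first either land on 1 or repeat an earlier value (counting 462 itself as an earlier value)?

11

462 → 4² + 6² + 2² = 56
56 → 5² + 6² = 61
61 → 6² + 1² = 37
37 → 3² + 7² = 58
58 → 5² + 8² = 89
89 → 8² + 9² = 145
145 → 1² + 4² + 5² = 42
42 → 4² + 2² = 20
20 → 2² + 0² = 4
4 → 4² = 16
16 → 1² + 6² = 37  — 37 repeats.
That took 11 steps.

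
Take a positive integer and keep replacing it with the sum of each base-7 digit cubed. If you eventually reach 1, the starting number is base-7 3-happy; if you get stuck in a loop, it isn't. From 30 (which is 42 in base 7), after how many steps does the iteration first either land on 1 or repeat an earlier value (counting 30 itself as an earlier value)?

4

30 = (4,2)_7 → 4³ + 2³ = 72
72 = (1,3,2)_7 → 1³ + 3³ + 2³ = 36
36 = (5,1)_7 → 5³ + 1³ = 126
126 = (2,4,0)_7 → 2³ + 4³ + 0³ = 72  — 72 repeats.
That took 4 steps.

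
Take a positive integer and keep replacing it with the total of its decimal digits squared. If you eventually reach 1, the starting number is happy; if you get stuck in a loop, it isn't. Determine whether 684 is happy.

not happy

684 → 116
116 → 38
38 → 73
73 → 58
58 → 89
89 → 145
145 → 42
42 → 20
20 → 4
4 → 16
16 → 37
37 → 58  — 58 already seen; the sequence cycles without reaching 1.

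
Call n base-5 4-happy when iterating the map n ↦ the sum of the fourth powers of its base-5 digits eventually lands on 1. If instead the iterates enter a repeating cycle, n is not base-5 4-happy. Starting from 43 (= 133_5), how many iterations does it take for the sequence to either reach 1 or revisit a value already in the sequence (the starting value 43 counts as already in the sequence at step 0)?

7

43 = (1,3,3)_5 → 1⁴ + 3⁴ + 3⁴ = 163
163 = (1,1,2,3)_5 → 1⁴ + 1⁴ + 2⁴ + 3⁴ = 99
99 = (3,4,4)_5 → 3⁴ + 4⁴ + 4⁴ = 593
593 = (4,3,3,3)_5 → 4⁴ + 3⁴ + 3⁴ + 3⁴ = 499
499 = (3,4,4,4)_5 → 3⁴ + 4⁴ + 4⁴ + 4⁴ = 849
849 = (1,1,3,4,4)_5 → 1⁴ + 1⁴ + 3⁴ + 4⁴ + 4⁴ = 595
595 = (4,3,4,0)_5 → 4⁴ + 3⁴ + 4⁴ + 0⁴ = 593  — 593 repeats.
That took 7 steps.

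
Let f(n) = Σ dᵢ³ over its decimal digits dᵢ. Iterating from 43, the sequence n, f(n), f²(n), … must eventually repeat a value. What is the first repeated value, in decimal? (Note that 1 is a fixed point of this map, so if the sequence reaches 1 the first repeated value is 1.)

370

43 → 4³ + 3³ = 64 + 27 = 91
91 → 9³ + 1³ = 729 + 1 = 730
730 → 7³ + 3³ + 0³ = 343 + 27 + 0 = 370
370 → 3³ + 7³ + 0³ = 27 + 343 + 0 = 370  — 370 already appeared earlier.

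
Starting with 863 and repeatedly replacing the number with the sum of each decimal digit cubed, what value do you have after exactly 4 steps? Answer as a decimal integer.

863 → 8³ + 6³ + 3³ = 755
755 → 7³ + 5³ + 5³ = 593
593 → 5³ + 9³ + 3³ = 881
881 → 8³ + 8³ + 1³ = 1025

1025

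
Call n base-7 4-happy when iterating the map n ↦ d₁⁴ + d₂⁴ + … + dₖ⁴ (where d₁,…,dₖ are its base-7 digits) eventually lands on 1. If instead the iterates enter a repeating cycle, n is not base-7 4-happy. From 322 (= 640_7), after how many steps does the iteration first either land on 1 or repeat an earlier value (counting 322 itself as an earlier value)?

7

322 = (6,4,0)_7 → 6⁴ + 4⁴ + 0⁴ = 1552
1552 = (4,3,4,5)_7 → 4⁴ + 3⁴ + 4⁴ + 5⁴ = 1218
1218 = (3,3,6,0)_7 → 3⁴ + 3⁴ + 6⁴ + 0⁴ = 1458
1458 = (4,1,5,2)_7 → 4⁴ + 1⁴ + 5⁴ + 2⁴ = 898
898 = (2,4,2,2)_7 → 2⁴ + 4⁴ + 2⁴ + 2⁴ = 304
304 = (6,1,3)_7 → 6⁴ + 1⁴ + 3⁴ = 1378
1378 = (4,0,0,6)_7 → 4⁴ + 0⁴ + 0⁴ + 6⁴ = 1552  — 1552 repeats.
That took 7 steps.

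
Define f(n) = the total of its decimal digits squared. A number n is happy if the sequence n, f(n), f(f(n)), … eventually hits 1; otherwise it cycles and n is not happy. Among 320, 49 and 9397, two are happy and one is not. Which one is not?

320: 320 → 13 → 10 → 1  — reaches 1 (happy)
49: 49 → 97 → 130 → 10 → 1  — reaches 1 (happy)
9397: 9397 → 220 → 8 → 64 → 52 → 29 → 85 → 89 → 145 → 42 → 20 → 4 → 16 → 37 → 58 → 89  — repeats 89 (not happy)

9397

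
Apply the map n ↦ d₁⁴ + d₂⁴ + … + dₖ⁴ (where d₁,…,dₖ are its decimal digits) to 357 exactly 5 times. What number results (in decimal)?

357 → 3⁴ + 5⁴ + 7⁴ = 3107
3107 → 3⁴ + 1⁴ + 0⁴ + 7⁴ = 2483
2483 → 2⁴ + 4⁴ + 8⁴ + 3⁴ = 4449
4449 → 4⁴ + 4⁴ + 4⁴ + 9⁴ = 7329
7329 → 7⁴ + 3⁴ + 2⁴ + 9⁴ = 9059

9059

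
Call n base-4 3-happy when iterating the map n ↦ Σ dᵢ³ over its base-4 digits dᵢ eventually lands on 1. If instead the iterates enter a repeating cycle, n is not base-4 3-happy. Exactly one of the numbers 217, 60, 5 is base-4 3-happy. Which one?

217: 217 → 37 → 10 → 16 → 1  — reaches 1 (base-4 3-happy)
60: 60 → 54 → 36 → 9 → 9  — repeats 9 (not base-4 3-happy)
5: 5 → 2 → 8 → 8  — repeats 8 (not base-4 3-happy)

217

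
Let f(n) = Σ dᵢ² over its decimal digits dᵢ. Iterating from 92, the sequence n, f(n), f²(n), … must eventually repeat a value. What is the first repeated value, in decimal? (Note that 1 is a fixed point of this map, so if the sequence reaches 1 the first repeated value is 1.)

89

92 → 9² + 2² = 81 + 4 = 85
85 → 8² + 5² = 64 + 25 = 89
89 → 8² + 9² = 64 + 81 = 145
145 → 1² + 4² + 5² = 1 + 16 + 25 = 42
42 → 4² + 2² = 16 + 4 = 20
20 → 2² + 0² = 4 + 0 = 4
4 → 4² = 16
16 → 1² + 6² = 1 + 36 = 37
37 → 3² + 7² = 9 + 49 = 58
58 → 5² + 8² = 25 + 64 = 89  — 89 already appeared earlier.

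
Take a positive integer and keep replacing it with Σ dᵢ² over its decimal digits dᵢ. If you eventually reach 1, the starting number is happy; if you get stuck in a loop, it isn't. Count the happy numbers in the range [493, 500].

1

493: 493 → 106 → 37 → 58 → 89 → 145 → 42 → 20 → 4 → 16 → 37  (repeats 37)
494: 494 → 113 → 11 → 2 → 4 → 16 → 37 → 58 → 89 → 145 → 42 → 20 → 4  (repeats 4)
495: 495 → 122 → 9 → 81 → 65 → 61 → 37 → 58 → 89 → 145 → 42 → 20 → 4 → 16 → 37  (repeats 37)
496: 496 → 133 → 19 → 82 → 68 → 100 → 1  (reaches 1)
497: 497 → 146 → 53 → 34 → 25 → 29 → 85 → 89 → 145 → 42 → 20 → 4 → 16 → 37 → 58 → 89  (repeats 89)
498: 498 → 161 → 38 → 73 → 58 → 89 → 145 → 42 → 20 → 4 → 16 → 37 → 58  (repeats 58)
499: 499 → 178 → 114 → 18 → 65 → 61 → 37 → 58 → 89 → 145 → 42 → 20 → 4 → 16 → 37  (repeats 37)
500: 500 → 25 → 29 → 85 → 89 → 145 → 42 → 20 → 4 → 16 → 37 → 58 → 89  (repeats 89)
happy: 496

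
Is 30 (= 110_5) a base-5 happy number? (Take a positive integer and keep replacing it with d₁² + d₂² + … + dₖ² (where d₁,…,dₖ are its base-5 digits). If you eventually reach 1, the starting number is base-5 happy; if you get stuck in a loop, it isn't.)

30 = (1,1,0)_5 → 1² + 1² + 0² = 1 + 1 + 0 = 2
2 = (2)_5 → 2² = 4
4 = (4)_5 → 4² = 16
16 = (3,1)_5 → 3² + 1² = 9 + 1 = 10
10 = (2,0)_5 → 2² + 0² = 4 + 0 = 4  — 4 already seen; the sequence cycles without reaching 1.

not base-5 happy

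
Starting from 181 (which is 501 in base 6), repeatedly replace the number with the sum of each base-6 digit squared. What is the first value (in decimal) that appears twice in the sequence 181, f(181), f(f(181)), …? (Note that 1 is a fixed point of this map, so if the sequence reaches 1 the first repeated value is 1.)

181 = (5,0,1)_6 → 5² + 0² + 1² = 25 + 0 + 1 = 26
26 = (4,2)_6 → 4² + 2² = 16 + 4 = 20
20 = (3,2)_6 → 3² + 2² = 9 + 4 = 13
13 = (2,1)_6 → 2² + 1² = 4 + 1 = 5
5 = (5)_6 → 5² = 25
25 = (4,1)_6 → 4² + 1² = 16 + 1 = 17
17 = (2,5)_6 → 2² + 5² = 4 + 25 = 29
29 = (4,5)_6 → 4² + 5² = 16 + 25 = 41
41 = (1,0,5)_6 → 1² + 0² + 5² = 1 + 0 + 25 = 26  — 26 already appeared earlier.

26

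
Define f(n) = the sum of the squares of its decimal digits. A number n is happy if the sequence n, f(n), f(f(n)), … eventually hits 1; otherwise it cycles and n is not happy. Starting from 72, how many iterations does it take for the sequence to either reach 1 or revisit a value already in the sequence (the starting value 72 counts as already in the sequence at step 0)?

72 → 7² + 2² = 53
53 → 5² + 3² = 34
34 → 3² + 4² = 25
25 → 2² + 5² = 29
29 → 2² + 9² = 85
85 → 8² + 5² = 89
89 → 8² + 9² = 145
145 → 1² + 4² + 5² = 42
42 → 4² + 2² = 20
20 → 2² + 0² = 4
4 → 4² = 16
16 → 1² + 6² = 37
37 → 3² + 7² = 58
58 → 5² + 8² = 89  — 89 repeats.
That took 14 steps.

14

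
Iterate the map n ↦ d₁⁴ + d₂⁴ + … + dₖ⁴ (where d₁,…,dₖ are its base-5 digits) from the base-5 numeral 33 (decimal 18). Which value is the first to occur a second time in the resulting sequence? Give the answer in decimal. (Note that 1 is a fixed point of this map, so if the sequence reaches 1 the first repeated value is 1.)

18 = (3,3)_5 → 162
162 = (1,1,2,2)_5 → 34
34 = (1,1,4)_5 → 258
258 = (2,0,1,3)_5 → 98
98 = (3,4,3)_5 → 418
418 = (3,1,3,3)_5 → 244
244 = (1,4,3,4)_5 → 594
594 = (4,3,3,4)_5 → 674
674 = (1,0,1,4,4)_5 → 514
514 = (4,0,2,4)_5 → 528
528 = (4,1,0,3)_5 → 338
338 = (2,3,2,3)_5 → 194
194 = (1,2,3,4)_5 → 354
354 = (2,4,0,4)_5 → 528  — 528 already appeared earlier.

528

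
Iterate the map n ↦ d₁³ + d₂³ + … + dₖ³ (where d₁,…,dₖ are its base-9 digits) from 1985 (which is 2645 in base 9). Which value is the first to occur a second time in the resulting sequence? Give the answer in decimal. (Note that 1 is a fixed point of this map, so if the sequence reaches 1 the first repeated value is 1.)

1985 = (2,6,4,5)_9 → 2³ + 6³ + 4³ + 5³ = 413
413 = (5,0,8)_9 → 5³ + 0³ + 8³ = 637
637 = (7,7,7)_9 → 7³ + 7³ + 7³ = 1029
1029 = (1,3,6,3)_9 → 1³ + 3³ + 6³ + 3³ = 271
271 = (3,3,1)_9 → 3³ + 3³ + 1³ = 55
55 = (6,1)_9 → 6³ + 1³ = 217
217 = (2,6,1)_9 → 2³ + 6³ + 1³ = 225
225 = (2,7,0)_9 → 2³ + 7³ + 0³ = 351
351 = (4,3,0)_9 → 4³ + 3³ + 0³ = 91
91 = (1,1,1)_9 → 1³ + 1³ + 1³ = 3
3 = (3)_9 → 3³ = 27
27 = (3,0)_9 → 3³ + 0³ = 27  — 27 already appeared earlier.

27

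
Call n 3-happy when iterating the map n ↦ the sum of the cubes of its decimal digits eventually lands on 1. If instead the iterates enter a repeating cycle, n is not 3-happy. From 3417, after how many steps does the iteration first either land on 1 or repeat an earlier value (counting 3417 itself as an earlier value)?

12

3417 → 3³ + 4³ + 1³ + 7³ = 435
435 → 4³ + 3³ + 5³ = 216
216 → 2³ + 1³ + 6³ = 225
225 → 2³ + 2³ + 5³ = 141
141 → 1³ + 4³ + 1³ = 66
66 → 6³ + 6³ = 432
432 → 4³ + 3³ + 2³ = 99
99 → 9³ + 9³ = 1458
1458 → 1³ + 4³ + 5³ + 8³ = 702
702 → 7³ + 0³ + 2³ = 351
351 → 3³ + 5³ + 1³ = 153
153 → 1³ + 5³ + 3³ = 153  — 153 repeats.
That took 12 steps.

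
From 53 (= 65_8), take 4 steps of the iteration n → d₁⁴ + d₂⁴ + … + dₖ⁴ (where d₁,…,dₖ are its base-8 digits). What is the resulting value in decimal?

1314

53 = (6,5)_8 → 1921
1921 = (3,6,0,1)_8 → 1378
1378 = (2,5,4,2)_8 → 913
913 = (1,6,2,1)_8 → 1314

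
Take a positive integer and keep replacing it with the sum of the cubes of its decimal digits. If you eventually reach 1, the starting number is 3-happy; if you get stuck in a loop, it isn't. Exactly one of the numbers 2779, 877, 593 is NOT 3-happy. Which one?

2779: 2779 → 1423 → 100 → 1  — reaches 1 (3-happy)
877: 877 → 1198 → 1243 → 100 → 1  — reaches 1 (3-happy)
593: 593 → 881 → 1025 → 134 → 92 → 737 → 713 → 371 → 371  — repeats 371 (not 3-happy)

593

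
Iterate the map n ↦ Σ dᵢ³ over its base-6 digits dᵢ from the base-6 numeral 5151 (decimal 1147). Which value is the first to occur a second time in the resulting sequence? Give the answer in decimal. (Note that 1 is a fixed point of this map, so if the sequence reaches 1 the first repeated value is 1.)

9

1147 = (5,1,5,1)_6 → 5³ + 1³ + 5³ + 1³ = 252
252 = (1,1,0,0)_6 → 1³ + 1³ + 0³ + 0³ = 2
2 = (2)_6 → 2³ = 8
8 = (1,2)_6 → 1³ + 2³ = 9
9 = (1,3)_6 → 1³ + 3³ = 28
28 = (4,4)_6 → 4³ + 4³ = 128
128 = (3,3,2)_6 → 3³ + 3³ + 2³ = 62
62 = (1,4,2)_6 → 1³ + 4³ + 2³ = 73
73 = (2,0,1)_6 → 2³ + 0³ + 1³ = 9  — 9 already appeared earlier.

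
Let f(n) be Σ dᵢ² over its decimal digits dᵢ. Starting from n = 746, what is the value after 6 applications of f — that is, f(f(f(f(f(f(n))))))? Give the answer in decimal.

746 → 7² + 4² + 6² = 101
101 → 1² + 0² + 1² = 2
2 → 2² = 4
4 → 4² = 16
16 → 1² + 6² = 37
37 → 3² + 7² = 58

58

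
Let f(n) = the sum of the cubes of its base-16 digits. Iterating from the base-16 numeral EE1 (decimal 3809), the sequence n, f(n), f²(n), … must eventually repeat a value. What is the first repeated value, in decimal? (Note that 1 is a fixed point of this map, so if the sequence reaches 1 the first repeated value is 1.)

3689

3809 = (14,14,1)_16 → 14³ + 14³ + 1³ = 5489
5489 = (1,5,7,1)_16 → 1³ + 5³ + 7³ + 1³ = 470
470 = (1,13,6)_16 → 1³ + 13³ + 6³ = 2414
2414 = (9,6,14)_16 → 9³ + 6³ + 14³ = 3689
3689 = (14,6,9)_16 → 14³ + 6³ + 9³ = 3689  — 3689 already appeared earlier.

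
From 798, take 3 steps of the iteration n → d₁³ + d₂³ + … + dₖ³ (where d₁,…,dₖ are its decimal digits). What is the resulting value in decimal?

351

798 → 7³ + 9³ + 8³ = 343 + 729 + 512 = 1584
1584 → 1³ + 5³ + 8³ + 4³ = 1 + 125 + 512 + 64 = 702
702 → 7³ + 0³ + 2³ = 343 + 0 + 8 = 351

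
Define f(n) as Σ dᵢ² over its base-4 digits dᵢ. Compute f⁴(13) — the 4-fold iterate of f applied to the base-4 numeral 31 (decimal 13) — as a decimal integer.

1

13 = (3,1)_4 → 3² + 1² = 9 + 1 = 10
10 = (2,2)_4 → 2² + 2² = 4 + 4 = 8
8 = (2,0)_4 → 2² + 0² = 4 + 0 = 4
4 = (1,0)_4 → 1² + 0² = 1 + 0 = 1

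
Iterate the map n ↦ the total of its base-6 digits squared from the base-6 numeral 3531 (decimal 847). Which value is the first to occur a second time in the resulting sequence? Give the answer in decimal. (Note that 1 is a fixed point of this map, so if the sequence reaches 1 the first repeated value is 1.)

1

847 = (3,5,3,1)_6 → 3² + 5² + 3² + 1² = 44
44 = (1,1,2)_6 → 1² + 1² + 2² = 6
6 = (1,0)_6 → 1² + 0² = 1  — reached the fixed point 1.
1 → 1, so 1 is the first repeated value.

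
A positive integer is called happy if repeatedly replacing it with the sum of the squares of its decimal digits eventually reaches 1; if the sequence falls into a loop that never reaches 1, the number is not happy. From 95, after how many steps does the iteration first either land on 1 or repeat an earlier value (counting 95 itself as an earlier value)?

10

95 → 9² + 5² = 106
106 → 1² + 0² + 6² = 37
37 → 3² + 7² = 58
58 → 5² + 8² = 89
89 → 8² + 9² = 145
145 → 1² + 4² + 5² = 42
42 → 4² + 2² = 20
20 → 2² + 0² = 4
4 → 4² = 16
16 → 1² + 6² = 37  — 37 repeats.
That took 10 steps.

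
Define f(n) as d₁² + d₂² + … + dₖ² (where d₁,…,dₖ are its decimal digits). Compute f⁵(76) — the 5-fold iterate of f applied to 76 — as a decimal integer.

20

76 → 7² + 6² = 49 + 36 = 85
85 → 8² + 5² = 64 + 25 = 89
89 → 8² + 9² = 64 + 81 = 145
145 → 1² + 4² + 5² = 1 + 16 + 25 = 42
42 → 4² + 2² = 16 + 4 = 20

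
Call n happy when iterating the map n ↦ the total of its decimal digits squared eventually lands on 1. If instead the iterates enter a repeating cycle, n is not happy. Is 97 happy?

97 → 9² + 7² = 81 + 49 = 130
130 → 1² + 3² + 0² = 1 + 9 + 0 = 10
10 → 1² + 0² = 1 + 0 = 1  — reached 1.

happy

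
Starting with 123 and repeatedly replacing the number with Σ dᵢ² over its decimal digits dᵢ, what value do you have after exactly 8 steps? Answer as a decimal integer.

145

123 → 1² + 2² + 3² = 1 + 4 + 9 = 14
14 → 1² + 4² = 1 + 16 = 17
17 → 1² + 7² = 1 + 49 = 50
50 → 5² + 0² = 25 + 0 = 25
25 → 2² + 5² = 4 + 25 = 29
29 → 2² + 9² = 4 + 81 = 85
85 → 8² + 5² = 64 + 25 = 89
89 → 8² + 9² = 64 + 81 = 145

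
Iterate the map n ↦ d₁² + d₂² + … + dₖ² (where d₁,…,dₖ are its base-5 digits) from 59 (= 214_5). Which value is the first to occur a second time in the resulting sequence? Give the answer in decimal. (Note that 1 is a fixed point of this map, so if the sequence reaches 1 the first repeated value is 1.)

13

59 = (2,1,4)_5 → 2² + 1² + 4² = 21
21 = (4,1)_5 → 4² + 1² = 17
17 = (3,2)_5 → 3² + 2² = 13
13 = (2,3)_5 → 2² + 3² = 13  — 13 already appeared earlier.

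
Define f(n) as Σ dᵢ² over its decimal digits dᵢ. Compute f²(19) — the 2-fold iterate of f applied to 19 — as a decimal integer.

19 → 1² + 9² = 1 + 81 = 82
82 → 8² + 2² = 64 + 4 = 68

68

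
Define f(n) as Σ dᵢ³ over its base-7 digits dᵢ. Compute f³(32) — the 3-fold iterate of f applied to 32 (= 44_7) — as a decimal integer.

32 = (4,4)_7 → 4³ + 4³ = 128
128 = (2,4,2)_7 → 2³ + 4³ + 2³ = 80
80 = (1,4,3)_7 → 1³ + 4³ + 3³ = 92

92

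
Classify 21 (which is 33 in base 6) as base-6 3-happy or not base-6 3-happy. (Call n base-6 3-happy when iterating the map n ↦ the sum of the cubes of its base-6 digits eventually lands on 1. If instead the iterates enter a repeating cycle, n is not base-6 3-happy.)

21 = (3,3)_6 → 54
54 = (1,3,0)_6 → 28
28 = (4,4)_6 → 128
128 = (3,3,2)_6 → 62
62 = (1,4,2)_6 → 73
73 = (2,0,1)_6 → 9
9 = (1,3)_6 → 28  — 28 already seen; the sequence cycles without reaching 1.

not base-6 3-happy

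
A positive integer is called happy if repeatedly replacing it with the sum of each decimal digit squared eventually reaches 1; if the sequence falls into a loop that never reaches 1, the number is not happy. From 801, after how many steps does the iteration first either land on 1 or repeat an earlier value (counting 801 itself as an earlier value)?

11

801 → 8² + 0² + 1² = 64 + 0 + 1 = 65
65 → 6² + 5² = 36 + 25 = 61
61 → 6² + 1² = 36 + 1 = 37
37 → 3² + 7² = 9 + 49 = 58
58 → 5² + 8² = 25 + 64 = 89
89 → 8² + 9² = 64 + 81 = 145
145 → 1² + 4² + 5² = 1 + 16 + 25 = 42
42 → 4² + 2² = 16 + 4 = 20
20 → 2² + 0² = 4 + 0 = 4
4 → 4² = 16
16 → 1² + 6² = 1 + 36 = 37  — 37 repeats.
That took 11 steps.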